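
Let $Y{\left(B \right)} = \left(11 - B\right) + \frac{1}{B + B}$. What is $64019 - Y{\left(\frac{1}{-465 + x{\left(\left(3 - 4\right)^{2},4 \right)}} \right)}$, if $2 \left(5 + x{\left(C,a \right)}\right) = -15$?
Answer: $\frac{245422577}{3820} \approx 64247.0$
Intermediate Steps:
$x{\left(C,a \right)} = - \frac{25}{2}$ ($x{\left(C,a \right)} = -5 + \frac{1}{2} \left(-15\right) = -5 - \frac{15}{2} = - \frac{25}{2}$)
$Y{\left(B \right)} = 11 + \frac{1}{2 B} - B$ ($Y{\left(B \right)} = \left(11 - B\right) + \frac{1}{2 B} = 11 + \frac{1}{2 B} - B$)
$64019 - Y{\left(\frac{1}{-465 + x{\left(\left(3 - 4\right)^{2},4 \right)}} \right)} = 64019 - \left(11 + \frac{1}{2 \frac{1}{-465 - \frac{25}{2}}} - \frac{1}{-465 - \frac{25}{2}}\right) = 64019 - \left(11 + \frac{1}{2 \frac{1}{- \frac{955}{2}}} - \frac{1}{- \frac{955}{2}}\right) = 64019 - \left(11 + \frac{1}{2 \left(- \frac{2}{955}\right)} - - \frac{2}{955}\right) = 64019 - \left(11 + \frac{1}{2} \left(- \frac{955}{2}\right) + \frac{2}{955}\right) = 64019 - \left(11 - \frac{955}{4} + \frac{2}{955}\right) = 64019 - - \frac{869997}{3820} = 64019 + \frac{869997}{3820} = \frac{245422577}{3820}$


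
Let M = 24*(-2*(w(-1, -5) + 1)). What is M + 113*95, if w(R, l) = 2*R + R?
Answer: 10831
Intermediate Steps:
w(R, l) = 3*R
M = 96 (M = 24*(-2*(3*(-1) + 1)) = 24*(-2*(-3 + 1)) = 24*(-2*(-2)) = 24*4 = 96)
M + 113*95 = 96 + 113*95 = 96 + 10735 = 10831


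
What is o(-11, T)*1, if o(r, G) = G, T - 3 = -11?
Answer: -8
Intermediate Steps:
T = -8 (T = 3 - 11 = -8)
o(-11, T)*1 = -8*1 = -8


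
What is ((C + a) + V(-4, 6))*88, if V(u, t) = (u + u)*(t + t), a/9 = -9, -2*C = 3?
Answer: -15708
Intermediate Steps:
C = -3/2 (C = -1/2*3 = -3/2 ≈ -1.5000)
a = -81 (a = 9*(-9) = -81)
V(u, t) = 4*t*u (V(u, t) = (2*u)*(2*t) = 4*t*u)
((C + a) + V(-4, 6))*88 = ((-3/2 - 81) + 4*6*(-4))*88 = (-165/2 - 96)*88 = -357/2*88 = -15708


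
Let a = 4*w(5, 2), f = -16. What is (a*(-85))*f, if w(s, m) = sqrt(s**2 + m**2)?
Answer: 5440*sqrt(29) ≈ 29295.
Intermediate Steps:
w(s, m) = sqrt(m**2 + s**2)
a = 4*sqrt(29) (a = 4*sqrt(2**2 + 5**2) = 4*sqrt(4 + 25) = 4*sqrt(29) ≈ 21.541)
(a*(-85))*f = ((4*sqrt(29))*(-85))*(-16) = -340*sqrt(29)*(-16) = 5440*sqrt(29)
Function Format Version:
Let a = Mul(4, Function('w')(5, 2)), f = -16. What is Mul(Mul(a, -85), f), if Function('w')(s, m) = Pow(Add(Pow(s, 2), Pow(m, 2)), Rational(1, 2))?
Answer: Mul(5440, Pow(29, Rational(1, 2))) ≈ 29295.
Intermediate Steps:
Function('w')(s, m) = Pow(Add(Pow(m, 2), Pow(s, 2)), Rational(1, 2))
a = Mul(4, Pow(29, Rational(1, 2))) (a = Mul(4, Pow(Add(Pow(2, 2), Pow(5, 2)), Rational(1, 2))) = Mul(4, Pow(Add(4, 25), Rational(1, 2))) = Mul(4, Pow(29, Rational(1, 2))) ≈ 21.541)
Mul(Mul(a, -85), f) = Mul(Mul(Mul(4, Pow(29, Rational(1, 2))), -85), -16) = Mul(Mul(-340, Pow(29, Rational(1, 2))), -16) = Mul(5440, Pow(29, Rational(1, 2)))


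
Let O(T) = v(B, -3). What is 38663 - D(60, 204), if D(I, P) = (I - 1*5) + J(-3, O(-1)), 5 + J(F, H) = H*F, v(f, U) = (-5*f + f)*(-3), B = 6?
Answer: 38829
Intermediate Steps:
v(f, U) = 12*f (v(f, U) = -4*f*(-3) = 12*f)
O(T) = 72 (O(T) = 12*6 = 72)
J(F, H) = -5 + F*H (J(F, H) = -5 + H*F = -5 + F*H)
D(I, P) = -226 + I (D(I, P) = (I - 1*5) + (-5 - 3*72) = (I - 5) + (-5 - 216) = (-5 + I) - 221 = -226 + I)
38663 - D(60, 204) = 38663 - (-226 + 60) = 38663 - 1*(-166) = 38663 + 166 = 38829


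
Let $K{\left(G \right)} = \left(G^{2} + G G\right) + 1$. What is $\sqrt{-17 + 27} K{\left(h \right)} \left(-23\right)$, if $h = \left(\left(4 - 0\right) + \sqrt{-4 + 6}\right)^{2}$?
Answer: $- 26496 \sqrt{5} - 20815 \sqrt{10} \approx -1.2507 \cdot 10^{5}$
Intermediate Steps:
$h = \left(4 + \sqrt{2}\right)^{2}$ ($h = \left(\left(4 + 0\right) + \sqrt{2}\right)^{2} = \left(4 + \sqrt{2}\right)^{2} \approx 29.314$)
$K{\left(G \right)} = 1 + 2 G^{2}$ ($K{\left(G \right)} = \left(G^{2} + G^{2}\right) + 1 = 2 G^{2} + 1 = 1 + 2 G^{2}$)
$\sqrt{-17 + 27} K{\left(h \right)} \left(-23\right) = \sqrt{-17 + 27} \left(1 + 2 \left(\left(4 + \sqrt{2}\right)^{2}\right)^{2}\right) \left(-23\right) = \sqrt{10} \left(1 + 2 \left(4 + \sqrt{2}\right)^{4}\right) \left(-23\right) = - 23 \sqrt{10} \left(1 + 2 \left(4 + \sqrt{2}\right)^{4}\right)$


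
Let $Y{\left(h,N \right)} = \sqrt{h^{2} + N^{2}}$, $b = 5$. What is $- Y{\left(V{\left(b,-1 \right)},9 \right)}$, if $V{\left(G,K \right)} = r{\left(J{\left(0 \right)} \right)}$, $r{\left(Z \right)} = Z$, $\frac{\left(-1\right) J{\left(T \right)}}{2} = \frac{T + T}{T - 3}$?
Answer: $-9$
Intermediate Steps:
$J{\left(T \right)} = - \frac{4 T}{-3 + T}$ ($J{\left(T \right)} = - 2 \frac{T + T}{T - 3} = - 2 \frac{2 T}{-3 + T} = - \frac{4 T}{-3 + T}$)
$V{\left(G,K \right)} = 0$ ($V{\left(G,K \right)} = \left(-4\right) 0 \frac{1}{-3 + 0} = \left(-4\right) 0 \frac{1}{-3} = \left(-4\right) 0 \left(- \frac{1}{3}\right) = 0$)
$Y{\left(h,N \right)} = \sqrt{N^{2} + h^{2}}$
$- Y{\left(V{\left(b,-1 \right)},9 \right)} = - \sqrt{9^{2} + 0^{2}} = - \sqrt{81 + 0} = - \sqrt{81} = \left(-1\right) 9 = -9$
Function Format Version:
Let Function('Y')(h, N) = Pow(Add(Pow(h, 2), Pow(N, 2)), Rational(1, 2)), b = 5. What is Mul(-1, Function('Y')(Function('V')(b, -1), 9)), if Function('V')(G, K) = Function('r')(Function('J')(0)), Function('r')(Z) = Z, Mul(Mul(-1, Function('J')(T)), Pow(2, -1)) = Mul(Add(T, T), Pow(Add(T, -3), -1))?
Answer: -9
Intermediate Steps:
Function('J')(T) = Mul(-4, T, Pow(Add(-3, T), -1)) (Function('J')(T) = Mul(-2, Mul(Add(T, T), Pow(Add(T, -3), -1))) = Mul(-2, Mul(Mul(2, T), Pow(Add(-3, T), -1))) = Mul(-2, Mul(2, T, Pow(Add(-3, T), -1))) = Mul(-4, T, Pow(Add(-3, T), -1)))
Function('V')(G, K) = 0 (Function('V')(G, K) = Mul(-4, 0, Pow(Add(-3, 0), -1)) = Mul(-4, 0, Pow(-3, -1)) = Mul(-4, 0, Rational(-1, 3)) = 0)
Function('Y')(h, N) = Pow(Add(Pow(N, 2), Pow(h, 2)), Rational(1, 2))
Mul(-1, Function('Y')(Function('V')(b, -1), 9)) = Mul(-1, Pow(Add(Pow(9, 2), Pow(0, 2)), Rational(1, 2))) = Mul(-1, Pow(Add(81, 0), Rational(1, 2))) = Mul(-1, Pow(81, Rational(1, 2))) = Mul(-1, 9) = -9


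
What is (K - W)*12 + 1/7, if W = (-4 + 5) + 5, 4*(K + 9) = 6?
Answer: -1133/7 ≈ -161.86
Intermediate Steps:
K = -15/2 (K = -9 + (1/4)*6 = -9 + 3/2 = -15/2 ≈ -7.5000)
W = 6 (W = 1 + 5 = 6)
(K - W)*12 + 1/7 = (-15/2 - 1*6)*12 + 1/7 = (-15/2 - 6)*12 + 1/7 = -27/2*12 + 1/7 = -162 + 1/7 = -1133/7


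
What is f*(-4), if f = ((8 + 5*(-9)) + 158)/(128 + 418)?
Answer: -242/273 ≈ -0.88645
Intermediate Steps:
f = 121/546 (f = ((8 - 45) + 158)/546 = (-37 + 158)*(1/546) = 121*(1/546) = 121/546 ≈ 0.22161)
f*(-4) = (121/546)*(-4) = -242/273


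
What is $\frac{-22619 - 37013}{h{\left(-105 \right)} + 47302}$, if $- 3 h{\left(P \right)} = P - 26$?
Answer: $- \frac{178896}{142037} \approx -1.2595$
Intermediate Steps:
$h{\left(P \right)} = \frac{26}{3} - \frac{P}{3}$ ($h{\left(P \right)} = - \frac{P - 26}{3} = - \frac{-26 + P}{3} = \frac{26}{3} - \frac{P}{3}$)
$\frac{-22619 - 37013}{h{\left(-105 \right)} + 47302} = \frac{-22619 - 37013}{\left(\frac{26}{3} - -35\right) + 47302} = - \frac{59632}{\left(\frac{26}{3} + 35\right) + 47302} = - \frac{59632}{\frac{131}{3} + 47302} = - \frac{59632}{\frac{142037}{3}} = \left(-59632\right) \frac{3}{142037} = - \frac{178896}{142037}$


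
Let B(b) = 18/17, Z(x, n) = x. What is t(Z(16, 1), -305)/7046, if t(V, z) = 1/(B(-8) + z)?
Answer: -17/36406682 ≈ -4.6695e-7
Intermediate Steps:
B(b) = 18/17 (B(b) = 18*(1/17) = 18/17)
t(V, z) = 1/(18/17 + z)
t(Z(16, 1), -305)/7046 = (17/(18 + 17*(-305)))/7046 = (17/(18 - 5185))*(1/7046) = (17/(-5167))*(1/7046) = (17*(-1/5167))*(1/7046) = -17/5167*1/7046 = -17/36406682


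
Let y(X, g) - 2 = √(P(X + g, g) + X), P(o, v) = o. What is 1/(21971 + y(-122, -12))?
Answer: 21973/482812985 - 16*I/482812985 ≈ 4.551e-5 - 3.3139e-8*I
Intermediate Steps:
y(X, g) = 2 + √(g + 2*X) (y(X, g) = 2 + √((X + g) + X) = 2 + √(g + 2*X))
1/(21971 + y(-122, -12)) = 1/(21971 + (2 + √(-12 + 2*(-122)))) = 1/(21971 + (2 + √(-12 - 244))) = 1/(21971 + (2 + √(-256))) = 1/(21971 + (2 + 16*I)) = 1/(21973 + 16*I) = (21973 - 16*I)/482812985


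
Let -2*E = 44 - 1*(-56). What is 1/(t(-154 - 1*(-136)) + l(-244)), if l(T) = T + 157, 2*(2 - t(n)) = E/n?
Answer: -18/1555 ≈ -0.011576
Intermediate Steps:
E = -50 (E = -(44 - 1*(-56))/2 = -(44 + 56)/2 = -½*100 = -50)
t(n) = 2 + 25/n (t(n) = 2 - (-25)/n = 2 + 25/n)
l(T) = 157 + T
1/(t(-154 - 1*(-136)) + l(-244)) = 1/((2 + 25/(-154 - 1*(-136))) + (157 - 244)) = 1/((2 + 25/(-154 + 136)) - 87) = 1/((2 + 25/(-18)) - 87) = 1/((2 + 25*(-1/18)) - 87) = 1/((2 - 25/18) - 87) = 1/(11/18 - 87) = 1/(-1555/18) = -18/1555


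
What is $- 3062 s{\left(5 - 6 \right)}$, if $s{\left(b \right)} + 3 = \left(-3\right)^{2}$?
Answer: $-18372$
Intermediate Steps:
$s{\left(b \right)} = 6$ ($s{\left(b \right)} = -3 + \left(-3\right)^{2} = -3 + 9 = 6$)
$- 3062 s{\left(5 - 6 \right)} = \left(-3062\right) 6 = -18372$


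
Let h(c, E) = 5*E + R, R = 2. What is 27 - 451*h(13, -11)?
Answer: 23930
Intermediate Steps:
h(c, E) = 2 + 5*E (h(c, E) = 5*E + 2 = 2 + 5*E)
27 - 451*h(13, -11) = 27 - 451*(2 + 5*(-11)) = 27 - 451*(2 - 55) = 27 - 451*(-53) = 27 + 23903 = 23930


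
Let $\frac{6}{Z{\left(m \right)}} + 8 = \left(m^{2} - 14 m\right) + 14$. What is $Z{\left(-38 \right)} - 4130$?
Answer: $- \frac{4092827}{991} \approx -4130.0$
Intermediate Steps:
$Z{\left(m \right)} = \frac{6}{6 + m^{2} - 14 m}$ ($Z{\left(m \right)} = \frac{6}{-8 + \left(\left(m^{2} - 14 m\right) + 14\right)} = \frac{6}{-8 + \left(14 + m^{2} - 14 m\right)} = \frac{6}{6 + m^{2} - 14 m}$)
$Z{\left(-38 \right)} - 4130 = \frac{6}{6 + \left(-38\right)^{2} - -532} - 4130 = \frac{6}{6 + 1444 + 532} - 4130 = \frac{6}{1982} - 4130 = 6 \cdot \frac{1}{1982} - 4130 = \frac{3}{991} - 4130 = - \frac{4092827}{991}$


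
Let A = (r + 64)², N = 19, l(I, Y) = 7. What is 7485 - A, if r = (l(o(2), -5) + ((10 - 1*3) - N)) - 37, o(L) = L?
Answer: 7001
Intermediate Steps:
r = -42 (r = (7 + ((10 - 1*3) - 1*19)) - 37 = (7 + ((10 - 3) - 19)) - 37 = (7 + (7 - 19)) - 37 = (7 - 12) - 37 = -5 - 37 = -42)
A = 484 (A = (-42 + 64)² = 22² = 484)
7485 - A = 7485 - 1*484 = 7485 - 484 = 7001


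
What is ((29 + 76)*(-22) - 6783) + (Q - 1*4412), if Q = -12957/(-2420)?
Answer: -32669143/2420 ≈ -13500.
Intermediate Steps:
Q = 12957/2420 (Q = -12957*(-1/2420) = 12957/2420 ≈ 5.3541)
((29 + 76)*(-22) - 6783) + (Q - 1*4412) = ((29 + 76)*(-22) - 6783) + (12957/2420 - 1*4412) = (105*(-22) - 6783) + (12957/2420 - 4412) = (-2310 - 6783) - 10664083/2420 = -9093 - 10664083/2420 = -32669143/2420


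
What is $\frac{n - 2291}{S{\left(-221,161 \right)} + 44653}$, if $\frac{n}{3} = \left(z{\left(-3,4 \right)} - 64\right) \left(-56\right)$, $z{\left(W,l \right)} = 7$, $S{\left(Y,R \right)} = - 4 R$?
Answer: $\frac{7285}{44009} \approx 0.16553$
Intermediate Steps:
$n = 9576$ ($n = 3 \left(7 - 64\right) \left(-56\right) = 3 \left(\left(-57\right) \left(-56\right)\right) = 3 \cdot 3192 = 9576$)
$\frac{n - 2291}{S{\left(-221,161 \right)} + 44653} = \frac{9576 - 2291}{\left(-4\right) 161 + 44653} = \frac{7285}{-644 + 44653} = \frac{7285}{44009}$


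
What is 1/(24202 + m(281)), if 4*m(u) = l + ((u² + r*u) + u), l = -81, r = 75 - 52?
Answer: 1/45608 ≈ 2.1926e-5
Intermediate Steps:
r = 23
m(u) = -81/4 + 6*u + u²/4 (m(u) = (-81 + ((u² + 23*u) + u))/4 = (-81 + (u² + 24*u))/4 = (-81 + u² + 24*u)/4 = -81/4 + 6*u + u²/4)
1/(24202 + m(281)) = 1/(24202 + (-81/4 + 6*281 + (¼)*281²)) = 1/(24202 + (-81/4 + 1686 + (¼)*78961)) = 1/(24202 + (-81/4 + 1686 + 78961/4)) = 1/(24202 + 21406) = 1/45608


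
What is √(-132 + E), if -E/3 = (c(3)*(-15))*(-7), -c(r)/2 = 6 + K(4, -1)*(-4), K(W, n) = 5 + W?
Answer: 2*I*√4758 ≈ 137.96*I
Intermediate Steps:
c(r) = 60 (c(r) = -2*(6 + (5 + 4)*(-4)) = -2*(6 + 9*(-4)) = -2*(6 - 36) = -2*(-30) = 60)
E = -18900 (E = -3*60*(-15)*(-7) = -(-2700)*(-7) = -3*6300 = -18900)
√(-132 + E) = √(-132 - 18900) = √(-19032) = 2*I*√4758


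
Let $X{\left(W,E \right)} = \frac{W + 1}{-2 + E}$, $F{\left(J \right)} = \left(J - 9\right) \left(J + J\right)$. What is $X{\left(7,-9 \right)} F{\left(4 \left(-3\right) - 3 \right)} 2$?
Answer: $- \frac{11520}{11} \approx -1047.3$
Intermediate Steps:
$F{\left(J \right)} = 2 J \left(-9 + J\right)$ ($F{\left(J \right)} = \left(-9 + J\right) 2 J = 2 J \left(-9 + J\right)$)
$X{\left(W,E \right)} = \frac{1 + W}{-2 + E}$
$X{\left(7,-9 \right)} F{\left(4 \left(-3\right) - 3 \right)} 2 = \frac{1 + 7}{-2 - 9} \cdot 2 \left(4 \left(-3\right) - 3\right) \left(-9 + \left(4 \left(-3\right) - 3\right)\right) 2 = \frac{1}{-11} \cdot 8 \cdot 2 \left(-12 - 3\right) \left(-9 - 15\right) 2 = \left(- \frac{1}{11}\right) 8 \cdot 2 \left(-15\right) \left(-9 - 15\right) 2 = - \frac{8 \cdot 2 \left(-15\right) \left(-24\right)}{11} \cdot 2 = \left(- \frac{8}{11}\right) 720 \cdot 2 = \left(- \frac{5760}{11}\right) 2 = - \frac{11520}{11}$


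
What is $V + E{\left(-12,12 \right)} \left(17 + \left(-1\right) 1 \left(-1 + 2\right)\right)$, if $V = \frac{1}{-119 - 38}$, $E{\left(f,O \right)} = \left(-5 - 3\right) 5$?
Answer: $- \frac{100481}{157} \approx -640.01$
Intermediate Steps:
$E{\left(f,O \right)} = -40$ ($E{\left(f,O \right)} = \left(-8\right) 5 = -40$)
$V = - \frac{1}{157}$ ($V = \frac{1}{-157} = - \frac{1}{157} \approx -0.0063694$)
$V + E{\left(-12,12 \right)} \left(17 + \left(-1\right) 1 \left(-1 + 2\right)\right) = - \frac{1}{157} - 40 \left(17 + \left(-1\right) 1 \left(-1 + 2\right)\right) = - \frac{1}{157} - 40 \left(17 - 1\right) = - \frac{1}{157} - 640 = - \frac{100481}{157}$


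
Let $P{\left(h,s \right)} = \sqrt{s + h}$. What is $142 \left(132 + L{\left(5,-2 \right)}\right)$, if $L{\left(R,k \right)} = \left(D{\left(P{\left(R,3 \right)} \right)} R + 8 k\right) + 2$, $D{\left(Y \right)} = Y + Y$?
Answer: $16756 + 2840 \sqrt{2} \approx 20772.0$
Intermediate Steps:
$P{\left(h,s \right)} = \sqrt{h + s}$
$D{\left(Y \right)} = 2 Y$
$L{\left(R,k \right)} = 2 + 8 k + 2 R \sqrt{3 + R}$ ($L{\left(R,k \right)} = \left(2 \sqrt{R + 3} R + 8 k\right) + 2 = \left(2 \sqrt{3 + R} R + 8 k\right) + 2 = \left(2 R \sqrt{3 + R} + 8 k\right) + 2 = \left(8 k + 2 R \sqrt{3 + R}\right) + 2 = 2 + 8 k + 2 R \sqrt{3 + R}$)
$142 \left(132 + L{\left(5,-2 \right)}\right) = 142 \left(132 + \left(2 + 8 \left(-2\right) + 2 \cdot 5 \sqrt{3 + 5}\right)\right) = 142 \left(132 + \left(2 - 16 + 2 \cdot 5 \sqrt{8}\right)\right) = 142 \left(132 + \left(2 - 16 + 2 \cdot 5 \cdot 2 \sqrt{2}\right)\right) = 142 \left(132 + \left(2 - 16 + 20 \sqrt{2}\right)\right) = 142 \left(132 - \left(14 - 20 \sqrt{2}\right)\right) = 142 \left(118 + 20 \sqrt{2}\right) = 16756 + 2840 \sqrt{2}$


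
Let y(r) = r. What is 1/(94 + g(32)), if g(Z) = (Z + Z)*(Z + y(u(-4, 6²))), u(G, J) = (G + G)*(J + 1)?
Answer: -1/16802 ≈ -5.9517e-5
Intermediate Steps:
u(G, J) = 2*G*(1 + J) (u(G, J) = (2*G)*(1 + J) = 2*G*(1 + J))
g(Z) = 2*Z*(-296 + Z) (g(Z) = (Z + Z)*(Z + 2*(-4)*(1 + 6²)) = (2*Z)*(Z + 2*(-4)*(1 + 36)) = (2*Z)*(Z + 2*(-4)*37) = (2*Z)*(Z - 296) = (2*Z)*(-296 + Z) = 2*Z*(-296 + Z))
1/(94 + g(32)) = 1/(94 + 2*32*(-296 + 32)) = 1/(94 + 2*32*(-264)) = 1/(94 - 16896) = 1/(-16802) = -1/16802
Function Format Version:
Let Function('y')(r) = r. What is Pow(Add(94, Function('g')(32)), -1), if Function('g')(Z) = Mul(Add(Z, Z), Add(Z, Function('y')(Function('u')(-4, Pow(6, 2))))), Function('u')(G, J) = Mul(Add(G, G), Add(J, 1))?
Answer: Rational(-1, 16802) ≈ -5.9517e-5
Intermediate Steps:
Function('u')(G, J) = Mul(2, G, Add(1, J)) (Function('u')(G, J) = Mul(Mul(2, G), Add(1, J)) = Mul(2, G, Add(1, J)))
Function('g')(Z) = Mul(2, Z, Add(-296, Z)) (Function('g')(Z) = Mul(Add(Z, Z), Add(Z, Mul(2, -4, Add(1, Pow(6, 2))))) = Mul(Mul(2, Z), Add(Z, Mul(2, -4, Add(1, 36)))) = Mul(Mul(2, Z), Add(Z, Mul(2, -4, 37))) = Mul(Mul(2, Z), Add(Z, -296)) = Mul(Mul(2, Z), Add(-296, Z)) = Mul(2, Z, Add(-296, Z)))
Pow(Add(94, Function('g')(32)), -1) = Pow(Add(94, Mul(2, 32, Add(-296, 32))), -1) = Pow(Add(94, Mul(2, 32, -264)), -1) = Pow(Add(94, -16896), -1) = Pow(-16802, -1) = Rational(-1, 16802)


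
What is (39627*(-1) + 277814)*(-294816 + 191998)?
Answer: -24489910966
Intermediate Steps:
(39627*(-1) + 277814)*(-294816 + 191998) = (-39627 + 277814)*(-102818) = 238187*(-102818) = -24489910966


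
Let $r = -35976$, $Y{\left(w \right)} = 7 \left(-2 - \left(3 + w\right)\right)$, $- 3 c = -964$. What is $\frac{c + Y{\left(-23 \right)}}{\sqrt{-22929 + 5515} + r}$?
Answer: $- \frac{8046632}{647144995} - \frac{671 i \sqrt{17414}}{1941434985} \approx -0.012434 - 4.5609 \cdot 10^{-5} i$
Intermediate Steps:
$c = \frac{964}{3}$ ($c = \left(- \frac{1}{3}\right) \left(-964\right) = \frac{964}{3} \approx 321.33$)
$Y{\left(w \right)} = -35 - 7 w$ ($Y{\left(w \right)} = 7 \left(-5 - w\right) = -35 - 7 w$)
$\frac{c + Y{\left(-23 \right)}}{\sqrt{-22929 + 5515} + r} = \frac{\frac{964}{3} - -126}{\sqrt{-22929 + 5515} - 35976} = \frac{\frac{964}{3} + \left(-35 + 161\right)}{\sqrt{-17414} - 35976} = \frac{\frac{964}{3} + 126}{i \sqrt{17414} - 35976} = \frac{1342}{3 \left(-35976 + i \sqrt{17414}\right)}$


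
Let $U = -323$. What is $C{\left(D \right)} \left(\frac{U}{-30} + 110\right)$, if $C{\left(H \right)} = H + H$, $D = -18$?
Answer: $- \frac{21738}{5} \approx -4347.6$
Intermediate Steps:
$C{\left(H \right)} = 2 H$
$C{\left(D \right)} \left(\frac{U}{-30} + 110\right) = 2 \left(-18\right) \left(- \frac{323}{-30} + 110\right) = - 36 \left(\left(-323\right) \left(- \frac{1}{30}\right) + 110\right) = - 36 \left(\frac{323}{30} + 110\right) = \left(-36\right) \frac{3623}{30} = - \frac{21738}{5}$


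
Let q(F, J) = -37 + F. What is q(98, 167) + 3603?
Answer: 3664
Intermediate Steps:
q(98, 167) + 3603 = (-37 + 98) + 3603 = 61 + 3603 = 3664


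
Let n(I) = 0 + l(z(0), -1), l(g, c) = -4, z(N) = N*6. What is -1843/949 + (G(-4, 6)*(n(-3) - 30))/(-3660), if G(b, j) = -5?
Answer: -690671/347334 ≈ -1.9885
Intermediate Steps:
z(N) = 6*N
n(I) = -4 (n(I) = 0 - 4 = -4)
-1843/949 + (G(-4, 6)*(n(-3) - 30))/(-3660) = -1843/949 - 5*(-4 - 30)/(-3660) = -1843*1/949 - 5*(-34)*(-1/3660) = -1843/949 + 170*(-1/3660) = -1843/949 - 17/366 = -690671/347334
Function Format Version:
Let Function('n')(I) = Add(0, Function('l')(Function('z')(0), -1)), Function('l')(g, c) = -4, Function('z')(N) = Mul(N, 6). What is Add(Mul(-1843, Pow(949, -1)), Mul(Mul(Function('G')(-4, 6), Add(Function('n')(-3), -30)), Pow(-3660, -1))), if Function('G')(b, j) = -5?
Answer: Rational(-690671, 347334) ≈ -1.9885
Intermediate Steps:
Function('z')(N) = Mul(6, N)
Function('n')(I) = -4 (Function('n')(I) = Add(0, -4) = -4)
Add(Mul(-1843, Pow(949, -1)), Mul(Mul(Function('G')(-4, 6), Add(Function('n')(-3), -30)), Pow(-3660, -1))) = Add(Mul(-1843, Pow(949, -1)), Mul(Mul(-5, Add(-4, -30)), Pow(-3660, -1))) = Add(Mul(-1843, Rational(1, 949)), Mul(Mul(-5, -34), Rational(-1, 3660))) = Add(Rational(-1843, 949), Mul(170, Rational(-1, 3660))) = Add(Rational(-1843, 949), Rational(-17, 366)) = Rational(-690671, 347334)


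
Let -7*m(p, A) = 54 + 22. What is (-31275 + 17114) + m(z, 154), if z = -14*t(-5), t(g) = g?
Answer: -99203/7 ≈ -14172.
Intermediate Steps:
z = 70 (z = -14*(-5) = 70)
m(p, A) = -76/7 (m(p, A) = -(54 + 22)/7 = -1/7*76 = -76/7)
(-31275 + 17114) + m(z, 154) = (-31275 + 17114) - 76/7 = -14161 - 76/7 = -99203/7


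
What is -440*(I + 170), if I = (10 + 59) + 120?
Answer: -157960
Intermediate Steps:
I = 189 (I = 69 + 120 = 189)
-440*(I + 170) = -440*(189 + 170) = -440*359 = -157960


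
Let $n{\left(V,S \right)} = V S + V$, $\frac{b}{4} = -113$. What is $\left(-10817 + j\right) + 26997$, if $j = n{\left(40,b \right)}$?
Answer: $-1860$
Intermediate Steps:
$b = -452$ ($b = 4 \left(-113\right) = -452$)
$n{\left(V,S \right)} = V + S V$ ($n{\left(V,S \right)} = S V + V = V + S V$)
$j = -18040$ ($j = 40 \left(1 - 452\right) = 40 \left(-451\right) = -18040$)
$\left(-10817 + j\right) + 26997 = \left(-10817 - 18040\right) + 26997 = -28857 + 26997 = -1860$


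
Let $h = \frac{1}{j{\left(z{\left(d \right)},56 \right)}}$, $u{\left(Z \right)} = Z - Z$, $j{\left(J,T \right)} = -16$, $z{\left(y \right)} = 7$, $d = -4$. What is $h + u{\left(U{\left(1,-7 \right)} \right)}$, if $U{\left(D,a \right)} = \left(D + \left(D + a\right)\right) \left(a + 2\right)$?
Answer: $- \frac{1}{16} \approx -0.0625$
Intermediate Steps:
$U{\left(D,a \right)} = \left(2 + a\right) \left(a + 2 D\right)$ ($U{\left(D,a \right)} = \left(a + 2 D\right) \left(2 + a\right) = \left(2 + a\right) \left(a + 2 D\right)$)
$u{\left(Z \right)} = 0$
$h = - \frac{1}{16}$ ($h = \frac{1}{-16} = - \frac{1}{16} \approx -0.0625$)
$h + u{\left(U{\left(1,-7 \right)} \right)} = - \frac{1}{16} + 0 = - \frac{1}{16}$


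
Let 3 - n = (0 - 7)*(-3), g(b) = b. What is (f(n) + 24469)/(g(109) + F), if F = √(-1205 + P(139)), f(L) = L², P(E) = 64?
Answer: 2702437/13022 - 24793*I*√1141/13022 ≈ 207.53 - 64.312*I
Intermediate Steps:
n = -18 (n = 3 - (0 - 7)*(-3) = 3 - (-7)*(-3) = 3 - 1*21 = 3 - 21 = -18)
F = I*√1141 (F = √(-1205 + 64) = √(-1141) = I*√1141 ≈ 33.779*I)
(f(n) + 24469)/(g(109) + F) = ((-18)² + 24469)/(109 + I*√1141) = (324 + 24469)/(109 + I*√1141) = 24793/(109 + I*√1141)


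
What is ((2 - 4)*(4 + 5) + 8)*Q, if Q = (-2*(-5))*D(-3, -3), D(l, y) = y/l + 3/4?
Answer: -175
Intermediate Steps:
D(l, y) = 3/4 + y/l (D(l, y) = y/l + 3*(1/4) = y/l + 3/4 = 3/4 + y/l)
Q = 35/2 (Q = (-2*(-5))*(3/4 - 3/(-3)) = 10*(3/4 - 3*(-1/3)) = 10*(3/4 + 1) = 10*(7/4) = 35/2 ≈ 17.500)
((2 - 4)*(4 + 5) + 8)*Q = ((2 - 4)*(4 + 5) + 8)*(35/2) = (-2*9 + 8)*(35/2) = (-18 + 8)*(35/2) = -10*35/2 = -175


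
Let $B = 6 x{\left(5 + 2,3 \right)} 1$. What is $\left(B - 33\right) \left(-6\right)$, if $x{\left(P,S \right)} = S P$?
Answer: $-558$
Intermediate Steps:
$x{\left(P,S \right)} = P S$
$B = 126$ ($B = 6 \left(5 + 2\right) 3 \cdot 1 = 6 \cdot 7 \cdot 3 \cdot 1 = 6 \cdot 21 \cdot 1 = 126 \cdot 1 = 126$)
$\left(B - 33\right) \left(-6\right) = \left(126 - 33\right) \left(-6\right) = 93 \left(-6\right) = -558$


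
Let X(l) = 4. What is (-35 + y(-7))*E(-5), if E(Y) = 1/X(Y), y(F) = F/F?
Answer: -17/2 ≈ -8.5000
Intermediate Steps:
y(F) = 1
E(Y) = 1/4
(-35 + y(-7))*E(-5) = (-35 + 1)*(1/4) = -34*1/4 = -17/2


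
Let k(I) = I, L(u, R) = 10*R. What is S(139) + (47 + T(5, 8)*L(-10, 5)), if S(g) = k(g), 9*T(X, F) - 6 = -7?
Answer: 1624/9 ≈ 180.44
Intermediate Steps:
T(X, F) = -⅑ (T(X, F) = ⅔ + (⅑)*(-7) = ⅔ - 7/9 = -⅑)
S(g) = g
S(139) + (47 + T(5, 8)*L(-10, 5)) = 139 + (47 - 10*5/9) = 139 + (47 - ⅑*50) = 139 + (47 - 50/9) = 139 + 373/9 = 1624/9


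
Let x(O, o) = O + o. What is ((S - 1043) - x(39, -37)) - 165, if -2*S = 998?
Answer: -1709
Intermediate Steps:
S = -499 (S = -½*998 = -499)
((S - 1043) - x(39, -37)) - 165 = ((-499 - 1043) - (39 - 37)) - 165 = (-1542 - 1*2) - 165 = (-1542 - 2) - 165 = -1544 - 165 = -1709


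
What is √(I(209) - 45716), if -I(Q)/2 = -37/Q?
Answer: I*√1996905130/209 ≈ 213.81*I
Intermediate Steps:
I(Q) = 74/Q (I(Q) = -(-74)/Q = 74/Q)
√(I(209) - 45716) = √(74/209 - 45716) = √(-9554570/209) = I*√1996905130/209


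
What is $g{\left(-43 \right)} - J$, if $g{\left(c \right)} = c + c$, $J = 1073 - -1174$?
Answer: $-2333$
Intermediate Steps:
$J = 2247$ ($J = 1073 + 1174 = 2247$)
$g{\left(c \right)} = 2 c$
$g{\left(-43 \right)} - J = 2 \left(-43\right) - 2247 = -86 - 2247 = -2333$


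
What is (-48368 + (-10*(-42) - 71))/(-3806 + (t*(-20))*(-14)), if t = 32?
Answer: -48019/5154 ≈ -9.3168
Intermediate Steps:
(-48368 + (-10*(-42) - 71))/(-3806 + (t*(-20))*(-14)) = (-48368 + (-10*(-42) - 71))/(-3806 + (32*(-20))*(-14)) = (-48368 + (420 - 71))/(-3806 - 640*(-14)) = (-48368 + 349)/(-3806 + 8960) = -48019/5154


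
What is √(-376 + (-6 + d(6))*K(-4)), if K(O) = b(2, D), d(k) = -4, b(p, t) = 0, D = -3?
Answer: 2*I*√94 ≈ 19.391*I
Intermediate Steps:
K(O) = 0
√(-376 + (-6 + d(6))*K(-4)) = √(-376 + (-6 - 4)*0) = √(-376 - 10*0) = √(-376 + 0) = √(-376) = 2*I*√94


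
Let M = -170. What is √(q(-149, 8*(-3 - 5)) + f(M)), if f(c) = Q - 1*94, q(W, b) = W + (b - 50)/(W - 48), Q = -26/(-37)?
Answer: I*√12842394343/7289 ≈ 15.547*I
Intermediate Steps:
Q = 26/37 (Q = -26*(-1/37) = 26/37 ≈ 0.70270)
q(W, b) = W + (-50 + b)/(-48 + W)
f(c) = -3452/37 (f(c) = 26/37 - 1*94 = 26/37 - 94 = -3452/37)
√(q(-149, 8*(-3 - 5)) + f(M)) = √((-50 + 8*(-3 - 5) + (-149)² - 48*(-149))/(-48 - 149) - 3452/37) = √((-50 + 8*(-8) + 22201 + 7152)/(-197) - 3452/37) = √(-(-50 - 64 + 22201 + 7152)/197 - 3452/37) = √(-1/197*29239 - 3452/37) = √(-29239/197 - 3452/37) = √(-1761887/7289) = I*√12842394343/7289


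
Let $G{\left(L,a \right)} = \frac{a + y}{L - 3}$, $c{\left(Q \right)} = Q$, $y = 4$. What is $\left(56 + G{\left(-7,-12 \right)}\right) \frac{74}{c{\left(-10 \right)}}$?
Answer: $- \frac{10508}{25} \approx -420.32$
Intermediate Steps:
$G{\left(L,a \right)} = \frac{4 + a}{-3 + L}$ ($G{\left(L,a \right)} = \frac{a + 4}{L - 3} = \frac{4 + a}{-3 + L}$)
$\left(56 + G{\left(-7,-12 \right)}\right) \frac{74}{c{\left(-10 \right)}} = \left(56 + \frac{4 - 12}{-3 - 7}\right) \frac{74}{-10} = \left(56 + \frac{1}{-10} \left(-8\right)\right) 74 \left(- \frac{1}{10}\right) = \left(56 - - \frac{4}{5}\right) \left(- \frac{37}{5}\right) = \left(56 + \frac{4}{5}\right) \left(- \frac{37}{5}\right) = \frac{284}{5} \left(- \frac{37}{5}\right) = - \frac{10508}{25}$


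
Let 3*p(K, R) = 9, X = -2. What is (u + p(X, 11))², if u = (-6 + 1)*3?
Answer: 144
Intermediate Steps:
u = -15 (u = -5*3 = -15)
p(K, R) = 3 (p(K, R) = (⅓)*9 = 3)
(u + p(X, 11))² = (-15 + 3)² = (-12)² = 144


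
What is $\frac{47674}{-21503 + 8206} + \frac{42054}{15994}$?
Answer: $- \frac{101652959}{106336109} \approx -0.95596$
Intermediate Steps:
$\frac{47674}{-21503 + 8206} + \frac{42054}{15994} = \frac{47674}{-13297} + 42054 \cdot \frac{1}{15994} = 47674 \left(- \frac{1}{13297}\right) + \frac{21027}{7997} = - \frac{47674}{13297} + \frac{21027}{7997} = - \frac{101652959}{106336109}$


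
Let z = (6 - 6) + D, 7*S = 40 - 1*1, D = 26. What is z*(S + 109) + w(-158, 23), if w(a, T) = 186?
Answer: 22154/7 ≈ 3164.9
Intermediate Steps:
S = 39/7 (S = (40 - 1*1)/7 = (40 - 1)/7 = (⅐)*39 = 39/7 ≈ 5.5714)
z = 26 (z = (6 - 6) + 26 = 0 + 26 = 26)
z*(S + 109) + w(-158, 23) = 26*(39/7 + 109) + 186 = 26*(802/7) + 186 = 20852/7 + 186 = 22154/7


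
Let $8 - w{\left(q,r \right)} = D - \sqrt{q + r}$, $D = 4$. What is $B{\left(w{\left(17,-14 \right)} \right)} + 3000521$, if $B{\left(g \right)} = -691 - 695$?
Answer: $2999135$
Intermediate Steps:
$w{\left(q,r \right)} = 4 + \sqrt{q + r}$ ($w{\left(q,r \right)} = 8 - \left(4 - \sqrt{q + r}\right) = 8 + \left(-4 + \sqrt{q + r}\right) = 4 + \sqrt{q + r}$)
$B{\left(g \right)} = -1386$ ($B{\left(g \right)} = -691 - 695 = -1386$)
$B{\left(w{\left(17,-14 \right)} \right)} + 3000521 = -1386 + 3000521 = 2999135$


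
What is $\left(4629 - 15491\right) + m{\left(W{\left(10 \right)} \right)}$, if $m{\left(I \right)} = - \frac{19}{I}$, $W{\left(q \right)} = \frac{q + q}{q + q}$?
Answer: $-10881$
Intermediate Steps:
$W{\left(q \right)} = 1$ ($W{\left(q \right)} = \frac{2 q}{2 q} = 2 q \frac{1}{2 q} = 1$)
$\left(4629 - 15491\right) + m{\left(W{\left(10 \right)} \right)} = \left(4629 - 15491\right) - \frac{19}{1} = \left(4629 - 15491\right) - 19 = -10862 - 19 = -10881$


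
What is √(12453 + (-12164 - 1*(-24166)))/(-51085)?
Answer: -√24455/51085 ≈ -0.0030612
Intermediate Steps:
√(12453 + (-12164 - 1*(-24166)))/(-51085) = √(12453 + (-12164 + 24166))*(-1/51085) = √(12453 + 12002)*(-1/51085) = √24455*(-1/51085) = -√24455/51085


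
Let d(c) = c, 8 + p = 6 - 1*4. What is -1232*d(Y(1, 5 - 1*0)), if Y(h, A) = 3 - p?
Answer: -11088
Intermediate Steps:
p = -6 (p = -8 + (6 - 1*4) = -8 + (6 - 4) = -8 + 2 = -6)
Y(h, A) = 9 (Y(h, A) = 3 - 1*(-6) = 3 + 6 = 9)
-1232*d(Y(1, 5 - 1*0)) = -1232*9 = -11088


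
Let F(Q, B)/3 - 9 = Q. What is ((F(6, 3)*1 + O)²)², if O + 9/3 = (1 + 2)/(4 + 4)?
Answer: 13206836241/4096 ≈ 3.2243e+6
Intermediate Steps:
F(Q, B) = 27 + 3*Q
O = -21/8 (O = -3 + (1 + 2)/(4 + 4) = -3 + 3/8 = -21/8 ≈ -2.6250)
((F(6, 3)*1 + O)²)² = (((27 + 3*6)*1 - 21/8)²)² = (((27 + 18)*1 - 21/8)²)² = ((45*1 - 21/8)²)² = ((45 - 21/8)²)² = ((339/8)²)² = (114921/64)² = 13206836241/4096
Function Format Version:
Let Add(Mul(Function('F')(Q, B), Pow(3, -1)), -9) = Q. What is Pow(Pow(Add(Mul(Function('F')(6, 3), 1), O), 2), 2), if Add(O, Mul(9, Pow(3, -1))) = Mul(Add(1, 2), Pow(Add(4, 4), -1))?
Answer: Rational(13206836241, 4096) ≈ 3.2243e+6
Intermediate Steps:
Function('F')(Q, B) = Add(27, Mul(3, Q))
O = Rational(-21, 8) (O = Add(-3, Mul(Add(1, 2), Pow(Add(4, 4), -1))) = Add(-3, Mul(3, Pow(8, -1))) = Add(-3, Mul(3, Rational(1, 8))) = Add(-3, Rational(3, 8)) = Rational(-21, 8) ≈ -2.6250)
Pow(Pow(Add(Mul(Function('F')(6, 3), 1), O), 2), 2) = Pow(Pow(Add(Mul(Add(27, Mul(3, 6)), 1), Rational(-21, 8)), 2), 2) = Pow(Pow(Add(Mul(Add(27, 18), 1), Rational(-21, 8)), 2), 2) = Pow(Pow(Add(Mul(45, 1), Rational(-21, 8)), 2), 2) = Pow(Pow(Add(45, Rational(-21, 8)), 2), 2) = Pow(Pow(Rational(339, 8), 2), 2) = Pow(Rational(114921, 64), 2) = Rational(13206836241, 4096)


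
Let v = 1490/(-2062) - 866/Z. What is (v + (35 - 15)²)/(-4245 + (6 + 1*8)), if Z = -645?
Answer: -266410321/2813593845 ≈ -0.094687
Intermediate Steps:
v = 412321/664995 (v = 1490/(-2062) - 866/(-645) = 1490*(-1/2062) - 866*(-1/645) = -745/1031 + 866/645 = 412321/664995 ≈ 0.62004)
(v + (35 - 15)²)/(-4245 + (6 + 1*8)) = (412321/664995 + (35 - 15)²)/(-4245 + (6 + 1*8)) = (412321/664995 + 20²)/(-4245 + (6 + 8)) = (412321/664995 + 400)/(-4245 + 14) = (266410321/664995)/(-4231) = (266410321/664995)*(-1/4231) = -266410321/2813593845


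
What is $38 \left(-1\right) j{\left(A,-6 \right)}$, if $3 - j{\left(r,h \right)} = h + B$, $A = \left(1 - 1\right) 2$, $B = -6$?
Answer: $-570$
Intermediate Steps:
$A = 0$ ($A = 0 \cdot 2 = 0$)
$j{\left(r,h \right)} = 9 - h$ ($j{\left(r,h \right)} = 3 - \left(h - 6\right) = 3 - \left(-6 + h\right) = 9 - h$)
$38 \left(-1\right) j{\left(A,-6 \right)} = 38 \left(-1\right) \left(9 - -6\right) = - 38 \left(9 + 6\right) = \left(-38\right) 15 = -570$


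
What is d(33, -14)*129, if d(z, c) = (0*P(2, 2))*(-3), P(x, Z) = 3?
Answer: 0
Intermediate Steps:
d(z, c) = 0 (d(z, c) = (0*3)*(-3) = 0*(-3) = 0)
d(33, -14)*129 = 0*129 = 0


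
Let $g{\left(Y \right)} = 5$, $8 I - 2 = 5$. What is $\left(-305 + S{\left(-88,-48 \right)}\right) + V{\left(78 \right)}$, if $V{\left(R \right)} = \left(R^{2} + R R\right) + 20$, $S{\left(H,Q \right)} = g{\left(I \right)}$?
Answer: $11888$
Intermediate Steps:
$I = \frac{7}{8}$ ($I = \frac{1}{4} + \frac{1}{8} \cdot 5 = \frac{1}{4} + \frac{5}{8} = \frac{7}{8} \approx 0.875$)
$S{\left(H,Q \right)} = 5$
$V{\left(R \right)} = 20 + 2 R^{2}$ ($V{\left(R \right)} = \left(R^{2} + R^{2}\right) + 20 = 2 R^{2} + 20 = 20 + 2 R^{2}$)
$\left(-305 + S{\left(-88,-48 \right)}\right) + V{\left(78 \right)} = \left(-305 + 5\right) + \left(20 + 2 \cdot 78^{2}\right) = -300 + \left(20 + 2 \cdot 6084\right) = -300 + \left(20 + 12168\right) = -300 + 12188 = 11888$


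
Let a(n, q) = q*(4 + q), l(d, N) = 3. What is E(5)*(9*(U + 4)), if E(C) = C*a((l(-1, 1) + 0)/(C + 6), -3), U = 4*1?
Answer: -1080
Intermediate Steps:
U = 4
E(C) = -3*C (E(C) = C*(-3*(4 - 3)) = C*(-3*1) = C*(-3) = -3*C)
E(5)*(9*(U + 4)) = (-3*5)*(9*(4 + 4)) = -135*8 = -15*72 = -1080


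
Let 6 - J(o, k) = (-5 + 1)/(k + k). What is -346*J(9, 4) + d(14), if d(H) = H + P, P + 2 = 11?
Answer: -2226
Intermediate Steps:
P = 9 (P = -2 + 11 = 9)
J(o, k) = 6 + 2/k (J(o, k) = 6 - (-5 + 1)/(k + k) = 6 - (-4)/(2*k) = 6 - (-4)*1/(2*k) = 6 - (-2)/k = 6 + 2/k)
d(H) = 9 + H (d(H) = H + 9 = 9 + H)
-346*J(9, 4) + d(14) = -346*(6 + 2/4) + (9 + 14) = -346*(6 + 2*(1/4)) + 23 = -346*(6 + 1/2) + 23 = -346*13/2 + 23 = -2249 + 23 = -2226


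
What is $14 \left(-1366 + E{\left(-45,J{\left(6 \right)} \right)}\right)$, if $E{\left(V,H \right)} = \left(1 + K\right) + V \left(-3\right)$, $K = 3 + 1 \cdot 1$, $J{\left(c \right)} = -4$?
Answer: $-17164$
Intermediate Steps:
$K = 4$ ($K = 3 + 1 = 4$)
$E{\left(V,H \right)} = 5 - 3 V$ ($E{\left(V,H \right)} = \left(1 + 4\right) + V \left(-3\right) = 5 - 3 V$)
$14 \left(-1366 + E{\left(-45,J{\left(6 \right)} \right)}\right) = 14 \left(-1366 + \left(5 - -135\right)\right) = 14 \left(-1366 + \left(5 + 135\right)\right) = 14 \left(-1366 + 140\right) = 14 \left(-1226\right) = -17164$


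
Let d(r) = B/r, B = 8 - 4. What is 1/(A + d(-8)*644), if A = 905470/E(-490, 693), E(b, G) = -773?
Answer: -773/1154376 ≈ -0.00066963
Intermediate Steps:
B = 4
A = -905470/773 (A = 905470/(-773) = 905470*(-1/773) = -905470/773 ≈ -1171.4)
d(r) = 4/r
1/(A + d(-8)*644) = 1/(-905470/773 + (4/(-8))*644) = 1/(-905470/773 + (4*(-1/8))*644) = 1/(-905470/773 - 1/2*644) = 1/(-905470/773 - 322) = 1/(-1154376/773) = -773/1154376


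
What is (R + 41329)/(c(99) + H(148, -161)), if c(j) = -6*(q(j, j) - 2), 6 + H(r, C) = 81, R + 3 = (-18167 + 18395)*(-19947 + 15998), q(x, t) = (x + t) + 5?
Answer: 859046/1131 ≈ 759.55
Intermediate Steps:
q(x, t) = 5 + t + x (q(x, t) = (t + x) + 5 = 5 + t + x)
R = -900375 (R = -3 + (-18167 + 18395)*(-19947 + 15998) = -3 + 228*(-3949) = -3 - 900372 = -900375)
H(r, C) = 75 (H(r, C) = -6 + 81 = 75)
c(j) = -18 - 12*j (c(j) = -6*((5 + j + j) - 2) = -6*((5 + 2*j) - 2) = -6*(3 + 2*j) = -18 - 12*j)
(R + 41329)/(c(99) + H(148, -161)) = (-900375 + 41329)/((-18 - 12*99) + 75) = -859046/((-18 - 1188) + 75) = -859046/(-1206 + 75) = -859046/(-1131) = -859046*(-1/1131) = 859046/1131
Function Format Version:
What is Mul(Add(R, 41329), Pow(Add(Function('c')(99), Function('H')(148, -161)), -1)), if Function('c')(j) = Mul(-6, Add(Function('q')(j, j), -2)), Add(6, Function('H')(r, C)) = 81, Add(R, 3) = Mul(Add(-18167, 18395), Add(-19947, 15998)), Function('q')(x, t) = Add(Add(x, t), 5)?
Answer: Rational(859046, 1131) ≈ 759.55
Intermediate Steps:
Function('q')(x, t) = Add(5, t, x) (Function('q')(x, t) = Add(Add(t, x), 5) = Add(5, t, x))
R = -900375 (R = Add(-3, Mul(Add(-18167, 18395), Add(-19947, 15998))) = Add(-3, Mul(228, -3949)) = Add(-3, -900372) = -900375)
Function('H')(r, C) = 75 (Function('H')(r, C) = Add(-6, 81) = 75)
Function('c')(j) = Add(-18, Mul(-12, j)) (Function('c')(j) = Mul(-6, Add(Add(5, j, j), -2)) = Mul(-6, Add(Add(5, Mul(2, j)), -2)) = Mul(-6, Add(3, Mul(2, j))) = Add(-18, Mul(-12, j)))
Mul(Add(R, 41329), Pow(Add(Function('c')(99), Function('H')(148, -161)), -1)) = Mul(Add(-900375, 41329), Pow(Add(Add(-18, Mul(-12, 99)), 75), -1)) = Mul(-859046, Pow(Add(Add(-18, -1188), 75), -1)) = Mul(-859046, Pow(Add(-1206, 75), -1)) = Mul(-859046, Pow(-1131, -1)) = Mul(-859046, Rational(-1, 1131)) = Rational(859046, 1131)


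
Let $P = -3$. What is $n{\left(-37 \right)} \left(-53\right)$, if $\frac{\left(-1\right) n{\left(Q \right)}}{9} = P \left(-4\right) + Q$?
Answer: $-11925$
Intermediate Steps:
$n{\left(Q \right)} = -108 - 9 Q$ ($n{\left(Q \right)} = - 9 \left(\left(-3\right) \left(-4\right) + Q\right) = - 9 \left(12 + Q\right) = -108 - 9 Q$)
$n{\left(-37 \right)} \left(-53\right) = \left(-108 - -333\right) \left(-53\right) = \left(-108 + 333\right) \left(-53\right) = 225 \left(-53\right) = -11925$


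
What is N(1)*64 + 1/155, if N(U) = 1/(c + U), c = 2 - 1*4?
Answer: -9919/155 ≈ -63.994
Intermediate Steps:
c = -2 (c = 2 - 4 = -2)
N(U) = 1/(-2 + U)
N(1)*64 + 1/155 = 64/(-2 + 1) + 1/155 = 64/(-1) + 1/155 = -1*64 + 1/155 = -64 + 1/155 = -9919/155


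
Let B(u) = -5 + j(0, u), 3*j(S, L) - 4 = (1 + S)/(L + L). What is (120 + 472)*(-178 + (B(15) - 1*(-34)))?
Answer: -3933544/45 ≈ -87412.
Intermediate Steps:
j(S, L) = 4/3 + (1 + S)/(6*L) (j(S, L) = 4/3 + ((1 + S)/(L + L))/3 = 4/3 + ((1 + S)/((2*L)))/3 = 4/3 + ((1 + S)*(1/(2*L)))/3 = 4/3 + ((1 + S)/(2*L))/3 = 4/3 + (1 + S)/(6*L))
B(u) = -5 + (1 + 8*u)/(6*u) (B(u) = -5 + (1 + 0 + 8*u)/(6*u) = -5 + (1 + 8*u)/(6*u))
(120 + 472)*(-178 + (B(15) - 1*(-34))) = (120 + 472)*(-178 + ((⅙)*(1 - 22*15)/15 - 1*(-34))) = 592*(-178 + ((⅙)*(1/15)*(1 - 330) + 34)) = 592*(-178 + ((⅙)*(1/15)*(-329) + 34)) = 592*(-178 + (-329/90 + 34)) = 592*(-178 + 2731/90) = 592*(-13289/90) = -3933544/45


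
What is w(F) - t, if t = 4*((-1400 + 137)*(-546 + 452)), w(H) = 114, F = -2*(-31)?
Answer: -474774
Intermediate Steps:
F = 62
t = 474888 (t = 4*(-1263*(-94)) = 4*118722 = 474888)
w(F) - t = 114 - 1*474888 = 114 - 474888 = -474774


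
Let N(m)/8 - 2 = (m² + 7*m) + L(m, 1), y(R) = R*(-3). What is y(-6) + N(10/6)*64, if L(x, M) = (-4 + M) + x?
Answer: 69794/9 ≈ 7754.9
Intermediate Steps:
y(R) = -3*R
L(x, M) = -4 + M + x
N(m) = -8 + 8*m² + 64*m (N(m) = 16 + 8*((m² + 7*m) + (-4 + 1 + m)) = 16 + 8*((m² + 7*m) + (-3 + m)) = 16 + 8*(-3 + m² + 8*m) = 16 + (-24 + 8*m² + 64*m) = -8 + 8*m² + 64*m)
y(-6) + N(10/6)*64 = -3*(-6) + (-8 + 8*(10/6)² + 64*(10/6))*64 = 18 + (-8 + 8*(10*(⅙))² + 64*(10*(⅙)))*64 = 18 + (-8 + 8*(5/3)² + 64*(5/3))*64 = 18 + (-8 + 8*(25/9) + 320/3)*64 = 18 + (-8 + 200/9 + 320/3)*64 = 18 + (1088/9)*64 = 18 + 69632/9 = 69794/9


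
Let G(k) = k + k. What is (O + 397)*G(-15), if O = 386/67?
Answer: -809550/67 ≈ -12083.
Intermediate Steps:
G(k) = 2*k
O = 386/67 (O = 386*(1/67) = 386/67 ≈ 5.7612)
(O + 397)*G(-15) = (386/67 + 397)*(2*(-15)) = (26985/67)*(-30) = -809550/67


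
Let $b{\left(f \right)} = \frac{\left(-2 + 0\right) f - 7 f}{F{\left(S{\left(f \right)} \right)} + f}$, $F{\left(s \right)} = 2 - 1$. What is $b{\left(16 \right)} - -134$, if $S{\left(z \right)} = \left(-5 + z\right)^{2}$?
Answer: $\frac{2134}{17} \approx 125.53$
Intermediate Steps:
$F{\left(s \right)} = 1$
$b{\left(f \right)} = - \frac{9 f}{1 + f}$ ($b{\left(f \right)} = \frac{\left(-2 + 0\right) f - 7 f}{1 + f} = \frac{- 2 f - 7 f}{1 + f} = \frac{\left(-9\right) f}{1 + f} = - \frac{9 f}{1 + f}$)
$b{\left(16 \right)} - -134 = \left(-9\right) 16 \frac{1}{1 + 16} - -134 = \left(-9\right) 16 \cdot \frac{1}{17} + 134 = - \frac{144}{17} + 134 = \frac{2134}{17}$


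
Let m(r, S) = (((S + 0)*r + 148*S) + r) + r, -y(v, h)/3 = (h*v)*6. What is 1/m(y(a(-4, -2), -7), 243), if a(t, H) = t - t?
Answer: 1/35964 ≈ 2.7806e-5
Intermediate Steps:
a(t, H) = 0
y(v, h) = -18*h*v (y(v, h) = -3*h*v*6 = -18*h*v)
m(r, S) = 2*r + 148*S + S*r (m(r, S) = ((S*r + 148*S) + r) + r = ((148*S + S*r) + r) + r = (r + 148*S + S*r) + r = 2*r + 148*S + S*r)
1/m(y(a(-4, -2), -7), 243) = 1/(2*(-18*(-7)*0) + 148*243 + 243*(-18*(-7)*0)) = 1/(2*0 + 35964 + 243*0) = 1/(0 + 35964 + 0) = 1/35964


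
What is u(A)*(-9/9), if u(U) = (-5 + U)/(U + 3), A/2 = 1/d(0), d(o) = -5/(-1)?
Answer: 23/17 ≈ 1.3529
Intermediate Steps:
d(o) = 5 (d(o) = -5*(-1) = 5)
A = ⅖ (A = 2/5 = 2*(⅕) = ⅖ ≈ 0.40000)
u(U) = (-5 + U)/(3 + U)
u(A)*(-9/9) = ((-5 + ⅖)/(3 + ⅖))*(-9/9) = (-23/5/(17/5))*(-9*⅑) = ((5/17)*(-23/5))*(-1) = -23/17*(-1) = 23/17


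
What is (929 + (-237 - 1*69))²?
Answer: 388129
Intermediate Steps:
(929 + (-237 - 1*69))² = (929 + (-237 - 69))² = (929 - 306)² = 623² = 388129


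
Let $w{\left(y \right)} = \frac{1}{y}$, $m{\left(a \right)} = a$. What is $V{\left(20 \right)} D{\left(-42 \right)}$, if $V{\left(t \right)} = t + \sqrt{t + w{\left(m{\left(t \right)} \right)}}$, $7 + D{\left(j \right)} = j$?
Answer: $-980 - \frac{49 \sqrt{2005}}{10} \approx -1199.4$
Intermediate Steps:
$D{\left(j \right)} = -7 + j$
$V{\left(t \right)} = t + \sqrt{t + \frac{1}{t}}$
$V{\left(20 \right)} D{\left(-42 \right)} = \left(20 + \sqrt{20 + \frac{1}{20}}\right) \left(-7 - 42\right) = \left(20 + \sqrt{20 + \frac{1}{20}}\right) \left(-49\right) = \left(20 + \sqrt{\frac{401}{20}}\right) \left(-49\right) = \left(20 + \frac{\sqrt{2005}}{10}\right) \left(-49\right) = -980 - \frac{49 \sqrt{2005}}{10}$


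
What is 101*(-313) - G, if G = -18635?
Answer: -12978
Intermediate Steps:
101*(-313) - G = 101*(-313) - 1*(-18635) = -31613 + 18635 = -12978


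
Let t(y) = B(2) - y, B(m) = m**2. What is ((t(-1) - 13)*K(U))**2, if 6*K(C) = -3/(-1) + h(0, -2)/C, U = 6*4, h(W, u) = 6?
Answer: 169/9 ≈ 18.778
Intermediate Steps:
t(y) = 4 - y (t(y) = 2**2 - y = 4 - y)
U = 24
K(C) = 1/2 + 1/C (K(C) = (-3/(-1) + 6/C)/6 = (-3*(-1) + 6/C)/6 = (3 + 6/C)/6 = 1/2 + 1/C)
((t(-1) - 13)*K(U))**2 = (((4 - 1*(-1)) - 13)*((1/2)*(2 + 24)/24))**2 = (((4 + 1) - 13)*((1/2)*(1/24)*26))**2 = ((5 - 13)*(13/24))**2 = (-8*13/24)**2 = (-13/3)**2 = 169/9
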